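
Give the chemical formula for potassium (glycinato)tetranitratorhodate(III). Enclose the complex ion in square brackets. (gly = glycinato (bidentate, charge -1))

K2[Rh(gly)(NO3)4]

Ligands: 1 glycinato (gly, -1), 4 nitrato (NO3, -1). Ligand charge sum = -5.
Charge balance with potassium (+1) requires 1 complex ion per 2 potassium.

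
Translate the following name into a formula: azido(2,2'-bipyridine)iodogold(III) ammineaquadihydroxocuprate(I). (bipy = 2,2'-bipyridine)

Cation [Au…]: ligand charges -2, Au(III) ⇒ ion charge 1+.
Anion [Cu…]: ligand charges -2, Cu(I) ⇒ ion charge 1−.
One 1+ cation balances one 1− anion.

[Au(bipy)I(N3)][Cu(H2O)(NH3)(OH)2]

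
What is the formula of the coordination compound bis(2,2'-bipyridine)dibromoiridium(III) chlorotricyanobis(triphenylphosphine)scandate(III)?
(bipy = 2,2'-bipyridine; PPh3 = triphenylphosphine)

[Ir(bipy)2Br2][ScCl(CN)3(PPh3)2]

Cation [Ir…]: ligand charges -2, Ir(III) ⇒ ion charge 1+.
Anion [Sc…]: ligand charges -4, Sc(III) ⇒ ion charge 1−.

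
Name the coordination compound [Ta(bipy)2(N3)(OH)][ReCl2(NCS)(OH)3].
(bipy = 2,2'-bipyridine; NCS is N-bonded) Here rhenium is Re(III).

Both ions are complex: the cation is named first with the plain metal name, the anion second with the -ate form; each ion's ligands are alphabetised independently.
Re is given as +3; the anion's ligand charges sum to -6, so the complex anion is 3−.
A 1:1 salt means the cation carries the equal and opposite charge, 3+.
Cation: ligand charges sum to -2; for the ion to be 3+, Ta = +5.

azidobis(2,2'-bipyridine)hydroxotantalum(V) dichlorotrihydroxoisothiocyanatorhenate(III)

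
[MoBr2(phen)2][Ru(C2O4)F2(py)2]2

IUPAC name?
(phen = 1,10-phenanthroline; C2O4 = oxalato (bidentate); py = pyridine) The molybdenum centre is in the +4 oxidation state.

Both ions are complex: the cation is named first with the plain metal name, the anion second with the -ate form; each ion's ligands are alphabetised independently.
Mo is given as +4; the cation's ligand charges sum to -2, so the complex cation is 2+.
With 2 anions per cation, each anion must be 2/2 = 1−.
Anion: ligand charges sum to -4; for the ion to be 1−, Ru = +3.

dibromobis(1,10-phenanthroline)molybdenum(IV) difluorooxalatobis(pyridine)ruthenate(III)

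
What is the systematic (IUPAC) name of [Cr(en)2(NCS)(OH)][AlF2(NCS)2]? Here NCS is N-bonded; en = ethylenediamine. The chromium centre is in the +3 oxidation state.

Cr is given as +3; the cation's ligand charges sum to -2, so the complex cation is 1+.
A 1:1 salt means the anion carries the equal and opposite charge, 1−.
Anion: ligand charges sum to -4; for the ion to be 1−, Al = +3.

bis(ethylenediamine)hydroxoisothiocyanatochromium(III) difluorodiisothiocyanatoaluminate(III)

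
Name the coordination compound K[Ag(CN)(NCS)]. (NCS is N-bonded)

The 1 potassium counter-ion carries a total charge of +1, so each complex ion is 1−.
Ligand charges: 1×cyano (-1 each), 1×isothiocyanato (-1 each); total -2. So Ag + (-2) = 1−, giving Ag = +1.
Ligands are named alphabetically: cyano before isothiocyanato.
The complex ion is anionic, so silver takes the -ate form argentate(I).

potassium cyanoisothiocyanatoargentate(I)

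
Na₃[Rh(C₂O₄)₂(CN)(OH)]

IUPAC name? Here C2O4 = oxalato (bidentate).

sodium cyanohydroxodioxalatorhodate(III)

The 3 sodium counter-ions carry a total charge of +3, so each complex ion is 3−.
Ligand charges: 1×hydroxo (-1 each), 2×oxalato (-2 each), 1×cyano (-1 each); total -6. So Rh + (-6) = 3−, giving Rh = +3.
Ligands are named alphabetically: cyano before hydroxo before oxalato.
The complex ion is anionic, so rhodium takes the -ate form rhodate(III).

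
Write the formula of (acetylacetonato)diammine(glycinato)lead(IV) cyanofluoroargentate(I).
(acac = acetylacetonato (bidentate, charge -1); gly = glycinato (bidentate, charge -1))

[Pb(acac)(gly)(NH3)2][Ag(CN)F]2

Cation [Pb…]: ligand charges -2, Pb(IV) ⇒ ion charge 2+.
Anion [Ag…]: ligand charges -2, Ag(I) ⇒ ion charge 1−.
One 2+ cation requires 2 of the 1− anion.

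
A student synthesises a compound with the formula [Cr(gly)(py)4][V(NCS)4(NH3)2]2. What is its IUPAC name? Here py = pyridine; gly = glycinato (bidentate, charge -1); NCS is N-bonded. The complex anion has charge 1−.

Both ions are complex: the cation is named first with the plain metal name, the anion second with the -ate form; each ion's ligands are alphabetised independently.
The complex anion is given as 1−; its ligand charges sum to -4, so V = +3.
With 2 anions per cation, the cation must be 2×1 = 2+.
Cation: ligand charges sum to -1; for the ion to be 2+, Cr = +3.

(glycinato)tetrakis(pyridine)chromium(III) diamminetetraisothiocyanatovanadate(III)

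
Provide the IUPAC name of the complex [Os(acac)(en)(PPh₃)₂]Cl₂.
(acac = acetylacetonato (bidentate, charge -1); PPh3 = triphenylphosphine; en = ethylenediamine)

(acetylacetonato)(ethylenediamine)bis(triphenylphosphine)osmium(III) chloride

The 2 chloride counter-ions carry a total charge of -2, so each complex ion is 2+.
Ligand charges: 1×acetylacetonato (-1 each), 2×triphenylphosphine (neutral), 1×ethylenediamine (neutral); total -1. So Os + (-1) = 2+, giving Os = +3.
Ligands are named alphabetically: acetylacetonato before ethylenediamine before triphenylphosphine.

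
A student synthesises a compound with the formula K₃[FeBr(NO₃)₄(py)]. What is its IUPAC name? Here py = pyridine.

potassium bromotetranitrato(pyridine)ferrate(II)

The 3 potassium counter-ions carry a total charge of +3, so each complex ion is 3−.
Ligand charges: 1×bromo (-1 each), 1×pyridine (neutral), 4×nitrato (-1 each); total -5. So Fe + (-5) = 3−, giving Fe = +2.
Ligands are named alphabetically: bromo before nitrato before pyridine.
The complex ion is anionic, so iron takes the -ate form ferrate(II).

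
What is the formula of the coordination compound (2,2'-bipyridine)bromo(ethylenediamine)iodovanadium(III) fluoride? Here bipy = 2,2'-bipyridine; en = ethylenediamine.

[V(bipy)Br(en)I]F

Ligands: 1 iodo (I, -1), 1 2,2'-bipyridine (bipy, neutral), 1 ethylenediamine (en, neutral), 1 bromo (Br, -1). Ligand charge sum = -2.
Charge balance with fluoride (-1) requires 1 complex ion per 1 fluoride.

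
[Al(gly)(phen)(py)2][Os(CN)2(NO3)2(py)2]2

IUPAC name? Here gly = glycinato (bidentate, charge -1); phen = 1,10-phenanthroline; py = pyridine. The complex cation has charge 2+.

The complex cation is given as 2+; its ligand charges sum to -1, so Al = +3.
With 2 anions per cation, each anion must be 2/2 = 1−.
Anion: ligand charges sum to -4; for the ion to be 1−, Os = +3.

(glycinato)(1,10-phenanthroline)bis(pyridine)aluminium(III) dicyanodinitratobis(pyridine)osmate(III)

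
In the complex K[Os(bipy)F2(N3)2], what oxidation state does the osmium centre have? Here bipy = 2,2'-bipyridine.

1 potassium outside the brackets (+1 each) → the complex ion is 1−.
Ligand charges: 2×F = -2; 2×N3 = -2; 1×bipy neutral; sum -4.
Os + (-4) = 1− ⇒ Os is +3.

+3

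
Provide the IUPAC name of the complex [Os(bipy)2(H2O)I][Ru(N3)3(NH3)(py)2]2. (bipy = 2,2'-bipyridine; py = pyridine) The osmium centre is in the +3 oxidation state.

aquabis(2,2'-bipyridine)iodoosmium(III) amminetriazidobis(pyridine)ruthenate(II)

Os is given as +3; the cation's ligand charges sum to -1, so the complex cation is 2+.
With 2 anions per cation, each anion must be 2/2 = 1−.
Anion: ligand charges sum to -3; for the ion to be 1−, Ru = +2.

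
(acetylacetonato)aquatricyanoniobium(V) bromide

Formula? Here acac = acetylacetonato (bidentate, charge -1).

[Nb(acac)(CN)3(H2O)]Br

Ligands: 1 acetylacetonato (acac, -1), 3 cyano (CN, -1), 1 aqua (H2O, neutral). Ligand charge sum = -4.
With Nb in oxidation state +5, the complex ion is [Nb...]^1+.
Charge balance with bromide (-1) requires 1 complex ion per 1 bromide.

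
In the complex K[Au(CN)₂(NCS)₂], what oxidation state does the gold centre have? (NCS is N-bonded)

1 potassium outside the brackets (+1 each) → the complex ion is 1−.
Ligand charges: 2×NCS = -2; 2×CN = -2; sum -4.
Au + (-4) = 1− ⇒ Au is +3.

+3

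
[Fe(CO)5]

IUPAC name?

There is no counter-ion, so the complex is neutral overall.
Ligand charges: 5×carbonyl (neutral); total 0. So Fe + (0) = 0, giving Fe = 0.

pentacarbonyliron(0)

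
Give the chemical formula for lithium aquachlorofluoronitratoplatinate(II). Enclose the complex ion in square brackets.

Ligands: 1 chloro (Cl, -1), 1 aqua (H2O, neutral), 1 fluoro (F, -1), 1 nitrato (NO3, -1). Ligand charge sum = -3.
With Pt in oxidation state +2, the complex ion is [Pt...]^1−.
Charge balance with lithium (+1) requires 1 complex ion per 1 lithium.

Li[PtClF(H2O)(NO3)]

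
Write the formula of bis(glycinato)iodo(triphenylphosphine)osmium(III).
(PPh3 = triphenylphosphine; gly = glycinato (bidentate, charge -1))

Ligands: 1 iodo (I, -1), 1 triphenylphosphine (PPh3, neutral), 2 glycinato (gly, -1). Ligand charge sum = -3.
With Os in oxidation state +3, the complex ion is [Os...].

[Os(gly)2I(PPh3)]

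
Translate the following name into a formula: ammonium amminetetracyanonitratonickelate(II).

Ligands: 1 ammine (NH3, neutral), 1 nitrato (NO3, -1), 4 cyano (CN, -1). Ligand charge sum = -5.
Charge balance with ammonium (+1) requires 1 complex ion per 3 ammonium.

(NH4)3[Ni(CN)4(NH3)(NO3)]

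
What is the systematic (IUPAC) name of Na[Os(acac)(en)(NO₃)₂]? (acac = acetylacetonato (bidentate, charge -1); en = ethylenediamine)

The 1 sodium counter-ion carries a total charge of +1, so each complex ion is 1−.
Ligand charges: 2×nitrato (-1 each), 1×acetylacetonato (-1 each), 1×ethylenediamine (neutral); total -3. So Os + (-3) = 1−, giving Os = +2.
Ligands are named alphabetically: acetylacetonato before ethylenediamine before nitrato.
The complex ion is anionic, so osmium takes the -ate form osmate(II).

sodium (acetylacetonato)(ethylenediamine)dinitratoosmate(II)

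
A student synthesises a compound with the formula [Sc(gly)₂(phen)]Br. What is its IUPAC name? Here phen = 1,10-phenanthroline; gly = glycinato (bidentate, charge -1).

bis(glycinato)(1,10-phenanthroline)scandium(III) bromide

The 1 bromide counter-ion carries a total charge of -1, so each complex ion is 1+.
Ligand charges: 1×1,10-phenanthroline (neutral), 2×glycinato (-1 each); total -2. So Sc + (-2) = 1+, giving Sc = +3.
Ligands are named alphabetically: glycinato before phenanthroline.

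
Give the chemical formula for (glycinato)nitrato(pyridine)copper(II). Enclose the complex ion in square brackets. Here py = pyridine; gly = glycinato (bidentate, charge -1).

Ligands: 1 pyridine (py, neutral), 1 nitrato (NO3, -1), 1 glycinato (gly, -1). Ligand charge sum = -2.
With Cu in oxidation state +2, the complex ion is [Cu...].

[Cu(gly)(NO3)(py)]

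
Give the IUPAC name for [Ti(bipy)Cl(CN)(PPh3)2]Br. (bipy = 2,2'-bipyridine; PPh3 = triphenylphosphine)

The 1 bromide counter-ion carries a total charge of -1, so each complex ion is 1+.
Ligand charges: 1×cyano (-1 each), 1×2,2'-bipyridine (neutral), 2×triphenylphosphine (neutral), 1×chloro (-1 each); total -2. So Ti + (-2) = 1+, giving Ti = +3.
Ligands are named alphabetically: bipyridine before chloro before cyano before triphenylphosphine.

(2,2'-bipyridine)chlorocyanobis(triphenylphosphine)titanium(III) bromide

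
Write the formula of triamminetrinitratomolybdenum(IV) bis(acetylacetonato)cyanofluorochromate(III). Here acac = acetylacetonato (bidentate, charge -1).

Cation [Mo…]: ligand charges -3, Mo(IV) ⇒ ion charge 1+.
Anion [Cr…]: ligand charges -4, Cr(III) ⇒ ion charge 1−.
One 1+ cation balances one 1− anion.

[Mo(NH3)3(NO3)3][Cr(acac)2(CN)F]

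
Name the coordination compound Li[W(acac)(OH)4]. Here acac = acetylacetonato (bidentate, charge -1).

The 1 lithium counter-ion carries a total charge of +1, so each complex ion is 1−.
Ligand charges: 1×acetylacetonato (-1 each), 4×hydroxo (-1 each); total -5. So W + (-5) = 1−, giving W = +4.
Ligands are named alphabetically: acetylacetonato before hydroxo.
The complex ion is anionic, so tungsten takes the -ate form tungstate(IV).

lithium (acetylacetonato)tetrahydroxotungstate(IV)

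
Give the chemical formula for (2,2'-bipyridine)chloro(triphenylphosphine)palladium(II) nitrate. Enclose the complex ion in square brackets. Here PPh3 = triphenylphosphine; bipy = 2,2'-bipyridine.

Ligands: 1 chloro (Cl, -1), 1 triphenylphosphine (PPh3, neutral), 1 2,2'-bipyridine (bipy, neutral). Ligand charge sum = -1.
With Pd in oxidation state +2, the complex ion is [Pd...]^1+.
Charge balance with nitrate (-1) requires 1 complex ion per 1 nitrate.

[Pd(bipy)Cl(PPh3)]NO3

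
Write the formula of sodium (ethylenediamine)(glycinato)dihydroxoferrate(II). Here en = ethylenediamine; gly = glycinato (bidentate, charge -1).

Ligands: 2 hydroxo (OH, -1), 1 ethylenediamine (en, neutral), 1 glycinato (gly, -1). Ligand charge sum = -3.
Charge balance with sodium (+1) requires 1 complex ion per 1 sodium.

Na[Fe(en)(gly)(OH)2]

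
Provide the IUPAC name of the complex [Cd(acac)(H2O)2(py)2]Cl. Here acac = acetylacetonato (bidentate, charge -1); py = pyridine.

(acetylacetonato)diaquabis(pyridine)cadmium(II) chloride

The 1 chloride counter-ion carries a total charge of -1, so each complex ion is 1+.
Ligand charges: 2×aqua (neutral), 1×acetylacetonato (-1 each), 2×pyridine (neutral); total -1. So Cd + (-1) = 1+, giving Cd = +2.
Ligands are named alphabetically: acetylacetonato before aqua before pyridine.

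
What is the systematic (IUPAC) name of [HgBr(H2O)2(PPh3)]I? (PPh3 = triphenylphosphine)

The 1 iodide counter-ion carries a total charge of -1, so each complex ion is 1+.
Ligand charges: 1×bromo (-1 each), 2×aqua (neutral), 1×triphenylphosphine (neutral); total -1. So Hg + (-1) = 1+, giving Hg = +2.
Ligands are named alphabetically: aqua before bromo before triphenylphosphine.

diaquabromo(triphenylphosphine)mercury(II) iodide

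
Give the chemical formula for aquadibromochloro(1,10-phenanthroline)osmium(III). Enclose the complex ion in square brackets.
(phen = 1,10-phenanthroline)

Ligands: 1 chloro (Cl, -1), 1 1,10-phenanthroline (phen, neutral), 2 bromo (Br, -1), 1 aqua (H2O, neutral). Ligand charge sum = -3.
With Os in oxidation state +3, the complex ion is [Os...].

[OsBr2Cl(H2O)(phen)]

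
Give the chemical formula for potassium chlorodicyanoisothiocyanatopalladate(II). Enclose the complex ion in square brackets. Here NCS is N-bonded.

K2[PdCl(CN)2(NCS)]

Ligands: 1 isothiocyanato (NCS, -1), 1 chloro (Cl, -1), 2 cyano (CN, -1). Ligand charge sum = -4.
With Pd in oxidation state +2, the complex ion is [Pd...]^2−.
Charge balance with potassium (+1) requires 1 complex ion per 2 potassium.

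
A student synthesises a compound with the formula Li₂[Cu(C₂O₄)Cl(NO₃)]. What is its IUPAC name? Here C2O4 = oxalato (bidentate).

lithium chloronitratooxalatocuprate(II)

The 2 lithium counter-ions carry a total charge of +2, so each complex ion is 2−.
Ligand charges: 1×nitrato (-1 each), 1×chloro (-1 each), 1×oxalato (-2 each); total -4. So Cu + (-4) = 2−, giving Cu = +2.
Ligands are named alphabetically: chloro before nitrato before oxalato.
The complex ion is anionic, so copper takes the -ate form cuprate(II).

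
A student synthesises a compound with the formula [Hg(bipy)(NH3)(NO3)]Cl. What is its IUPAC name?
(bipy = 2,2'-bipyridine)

ammine(2,2'-bipyridine)nitratomercury(II) chloride

The 1 chloride counter-ion carries a total charge of -1, so each complex ion is 1+.
Ligand charges: 1×ammine (neutral), 1×2,2'-bipyridine (neutral), 1×nitrato (-1 each); total -1. So Hg + (-1) = 1+, giving Hg = +2.
Ligands are named alphabetically: ammine before bipyridine before nitrato.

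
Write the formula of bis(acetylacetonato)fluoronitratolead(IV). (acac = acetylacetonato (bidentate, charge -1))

[Pb(acac)2F(NO3)]

Ligands: 2 acetylacetonato (acac, -1), 1 nitrato (NO3, -1), 1 fluoro (F, -1). Ligand charge sum = -4.
With Pb in oxidation state +4, the complex ion is [Pb...].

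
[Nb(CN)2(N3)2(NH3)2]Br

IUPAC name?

The 1 bromide counter-ion carries a total charge of -1, so each complex ion is 1+.
Ligand charges: 2×cyano (-1 each), 2×ammine (neutral), 2×azido (-1 each); total -4. So Nb + (-4) = 1+, giving Nb = +5.
Ligands are named alphabetically: ammine before azido before cyano.

diamminediazidodicyanoniobium(V) bromide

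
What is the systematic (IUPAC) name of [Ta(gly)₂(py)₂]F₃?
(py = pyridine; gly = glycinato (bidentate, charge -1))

bis(glycinato)bis(pyridine)tantalum(V) fluoride

The 3 fluoride counter-ions carry a total charge of -3, so each complex ion is 3+.
Ligand charges: 2×pyridine (neutral), 2×glycinato (-1 each); total -2. So Ta + (-2) = 3+, giving Ta = +5.
Ligands are named alphabetically: glycinato before pyridine.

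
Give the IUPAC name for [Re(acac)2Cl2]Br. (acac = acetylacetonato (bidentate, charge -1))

bis(acetylacetonato)dichlororhenium(V) bromide

The 1 bromide counter-ion carries a total charge of -1, so each complex ion is 1+.
Ligand charges: 2×acetylacetonato (-1 each), 2×chloro (-1 each); total -4. So Re + (-4) = 1+, giving Re = +5.
Ligands are named alphabetically: acetylacetonato before chloro.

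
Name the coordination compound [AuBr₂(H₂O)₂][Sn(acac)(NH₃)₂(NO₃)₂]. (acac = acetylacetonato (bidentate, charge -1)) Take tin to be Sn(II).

Both ions are complex: the cation is named first with the plain metal name, the anion second with the -ate form; each ion's ligands are alphabetised independently.
Sn is given as +2; the anion's ligand charges sum to -3, so the complex anion is 1−.
A 1:1 salt means the cation carries the equal and opposite charge, 1+.
Cation: ligand charges sum to -2; for the ion to be 1+, Au = +3.

diaquadibromogold(III) (acetylacetonato)diamminedinitratostannate(II)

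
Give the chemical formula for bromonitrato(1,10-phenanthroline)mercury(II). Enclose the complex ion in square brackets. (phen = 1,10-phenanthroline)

Ligands: 1 bromo (Br, -1), 1 nitrato (NO3, -1), 1 1,10-phenanthroline (phen, neutral). Ligand charge sum = -2.
With Hg in oxidation state +2, the complex ion is [Hg...].

[HgBr(NO3)(phen)]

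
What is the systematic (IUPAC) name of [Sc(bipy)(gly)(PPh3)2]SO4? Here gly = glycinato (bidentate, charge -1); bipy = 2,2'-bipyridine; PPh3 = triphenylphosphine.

The 1 sulfate counter-ion carries a total charge of -2, so each complex ion is 2+.
Ligand charges: 1×glycinato (-1 each), 1×2,2'-bipyridine (neutral), 2×triphenylphosphine (neutral); total -1. So Sc + (-1) = 2+, giving Sc = +3.
Ligands are named alphabetically: bipyridine before glycinato before triphenylphosphine.

(2,2'-bipyridine)(glycinato)bis(triphenylphosphine)scandium(III) sulfate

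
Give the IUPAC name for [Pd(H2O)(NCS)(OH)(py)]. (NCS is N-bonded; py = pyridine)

aquahydroxoisothiocyanato(pyridine)palladium(II)

There is no counter-ion, so the complex is neutral overall.
Ligand charges: 1×isothiocyanato (-1 each), 1×aqua (neutral), 1×pyridine (neutral), 1×hydroxo (-1 each); total -2. So Pd + (-2) = 0, giving Pd = +2.
Ligands are named alphabetically: aqua before hydroxo before isothiocyanato before pyridine.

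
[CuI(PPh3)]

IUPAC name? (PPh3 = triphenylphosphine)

There is no counter-ion, so the complex is neutral overall.
Ligand charges: 1×iodo (-1 each), 1×triphenylphosphine (neutral); total -1. So Cu + (-1) = 0, giving Cu = +1.
Ligands are named alphabetically: iodo before triphenylphosphine.

iodo(triphenylphosphine)copper(I)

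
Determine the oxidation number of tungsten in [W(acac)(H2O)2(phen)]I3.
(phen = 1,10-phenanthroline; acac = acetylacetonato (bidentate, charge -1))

3 iodide outside the brackets (-1 each) → the complex ion is 3+.
Ligand charges: 1×phen neutral; 1×acac = -1; 2×H2O neutral; sum -1.
W + (-1) = 3+ ⇒ W is +4.

+4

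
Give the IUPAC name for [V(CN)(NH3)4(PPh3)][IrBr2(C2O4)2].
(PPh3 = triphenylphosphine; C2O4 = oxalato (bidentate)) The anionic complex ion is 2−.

tetraamminecyano(triphenylphosphine)vanadium(III) dibromodioxalatoiridate(IV)

The complex anion is given as 2−; its ligand charges sum to -6, so Ir = +4.
A 1:1 salt means the cation carries the equal and opposite charge, 2+.
Cation: ligand charges sum to -1; for the ion to be 2+, V = +3.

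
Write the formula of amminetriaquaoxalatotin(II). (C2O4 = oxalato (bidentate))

[Sn(C2O4)(H2O)3(NH3)]

Ligands: 1 ammine (NH3, neutral), 1 oxalato (C2O4, -2), 3 aqua (H2O, neutral). Ligand charge sum = -2.
With Sn in oxidation state +2, the complex ion is [Sn...].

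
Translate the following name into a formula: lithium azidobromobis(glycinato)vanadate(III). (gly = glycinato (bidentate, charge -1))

Ligands: 1 azido (N3, -1), 1 bromo (Br, -1), 2 glycinato (gly, -1). Ligand charge sum = -4.
Charge balance with lithium (+1) requires 1 complex ion per 1 lithium.

Li[VBr(gly)2(N3)]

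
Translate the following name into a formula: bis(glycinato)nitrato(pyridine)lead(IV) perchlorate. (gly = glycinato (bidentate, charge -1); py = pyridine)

Ligands: 2 glycinato (gly, -1), 1 pyridine (py, neutral), 1 nitrato (NO3, -1). Ligand charge sum = -3.
With Pb in oxidation state +4, the complex ion is [Pb...]^1+.
Charge balance with perchlorate (-1) requires 1 complex ion per 1 perchlorate.

[Pb(gly)2(NO3)(py)]ClO4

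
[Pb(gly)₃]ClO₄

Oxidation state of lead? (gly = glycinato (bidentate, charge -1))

+4

1 perchlorate outside the brackets (-1 each) → the complex ion is 1+.
Ligand charges: 3×gly = -3; sum -3.
Pb + (-3) = 1+ ⇒ Pb is +4.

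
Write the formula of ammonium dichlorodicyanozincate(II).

Ligands: 2 cyano (CN, -1), 2 chloro (Cl, -1). Ligand charge sum = -4.
Charge balance with ammonium (+1) requires 1 complex ion per 2 ammonium.

(NH4)2[ZnCl2(CN)2]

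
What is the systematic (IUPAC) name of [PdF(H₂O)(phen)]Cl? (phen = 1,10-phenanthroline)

aquafluoro(1,10-phenanthroline)palladium(II) chloride

The 1 chloride counter-ion carries a total charge of -1, so each complex ion is 1+.
Ligand charges: 1×fluoro (-1 each), 1×aqua (neutral), 1×1,10-phenanthroline (neutral); total -1. So Pd + (-1) = 1+, giving Pd = +2.
Ligands are named alphabetically: aqua before fluoro before phenanthroline.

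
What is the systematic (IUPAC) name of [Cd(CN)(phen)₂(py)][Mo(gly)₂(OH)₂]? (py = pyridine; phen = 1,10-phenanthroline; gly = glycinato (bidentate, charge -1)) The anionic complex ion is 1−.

cyanobis(1,10-phenanthroline)(pyridine)cadmium(II) bis(glycinato)dihydroxomolybdate(III)

The complex anion is given as 1−; its ligand charges sum to -4, so Mo = +3.
A 1:1 salt means the cation carries the equal and opposite charge, 1+.
Cation: ligand charges sum to -1; for the ion to be 1+, Cd = +2.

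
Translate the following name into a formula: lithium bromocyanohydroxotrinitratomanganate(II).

Li4[MnBr(CN)(NO3)3(OH)]

Ligands: 1 bromo (Br, -1), 3 nitrato (NO3, -1), 1 hydroxo (OH, -1), 1 cyano (CN, -1). Ligand charge sum = -6.
With Mn in oxidation state +2, the complex ion is [Mn...]^4−.
Charge balance with lithium (+1) requires 1 complex ion per 4 lithium.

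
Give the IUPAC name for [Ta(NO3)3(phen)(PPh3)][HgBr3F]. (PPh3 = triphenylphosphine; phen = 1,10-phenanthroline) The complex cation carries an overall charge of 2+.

Both ions are complex: the cation is named first with the plain metal name, the anion second with the -ate form; each ion's ligands are alphabetised independently.
The complex cation is given as 2+; its ligand charges sum to -3, so Ta = +5.
A 1:1 salt means the anion carries the equal and opposite charge, 2−.
Anion: ligand charges sum to -4; for the ion to be 2−, Hg = +2.

trinitrato(1,10-phenanthroline)(triphenylphosphine)tantalum(V) tribromofluoromercurate(II)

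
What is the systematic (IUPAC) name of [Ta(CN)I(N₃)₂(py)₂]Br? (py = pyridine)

The 1 bromide counter-ion carries a total charge of -1, so each complex ion is 1+.
Ligand charges: 1×iodo (-1 each), 2×pyridine (neutral), 1×cyano (-1 each), 2×azido (-1 each); total -4. So Ta + (-4) = 1+, giving Ta = +5.
Ligands are named alphabetically: azido before cyano before iodo before pyridine.

diazidocyanoiodobis(pyridine)tantalum(V) bromide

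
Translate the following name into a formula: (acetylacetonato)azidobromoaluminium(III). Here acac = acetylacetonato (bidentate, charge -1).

Ligands: 1 acetylacetonato (acac, -1), 1 azido (N3, -1), 1 bromo (Br, -1). Ligand charge sum = -3.
With Al in oxidation state +3, the complex ion is [Al...].

[Al(acac)Br(N3)]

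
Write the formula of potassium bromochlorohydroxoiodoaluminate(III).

Ligands: 1 hydroxo (OH, -1), 1 chloro (Cl, -1), 1 bromo (Br, -1), 1 iodo (I, -1). Ligand charge sum = -4.
Charge balance with potassium (+1) requires 1 complex ion per 1 potassium.

K[AlBrClI(OH)]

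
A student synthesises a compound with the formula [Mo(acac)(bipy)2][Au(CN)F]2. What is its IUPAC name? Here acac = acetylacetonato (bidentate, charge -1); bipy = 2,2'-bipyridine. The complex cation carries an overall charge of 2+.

(acetylacetonato)bis(2,2'-bipyridine)molybdenum(III) cyanofluoroaurate(I)

The complex cation is given as 2+; its ligand charges sum to -1, so Mo = +3.
With 2 anions per cation, each anion must be 2/2 = 1−.
Anion: ligand charges sum to -2; for the ion to be 1−, Au = +1.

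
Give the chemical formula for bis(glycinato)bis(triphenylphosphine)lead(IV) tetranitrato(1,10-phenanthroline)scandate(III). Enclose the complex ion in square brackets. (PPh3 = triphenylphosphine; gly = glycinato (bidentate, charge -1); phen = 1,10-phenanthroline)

[Pb(gly)2(PPh3)2][Sc(NO3)4(phen)]2

Cation [Pb…]: ligand charges -2, Pb(IV) ⇒ ion charge 2+.
Anion [Sc…]: ligand charges -4, Sc(III) ⇒ ion charge 1−.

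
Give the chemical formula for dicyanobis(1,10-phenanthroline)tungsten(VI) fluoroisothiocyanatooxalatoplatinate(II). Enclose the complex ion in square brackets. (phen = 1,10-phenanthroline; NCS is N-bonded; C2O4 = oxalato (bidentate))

[W(CN)2(phen)2][Pt(C2O4)F(NCS)]2

Cation [W…]: ligand charges -2, W(VI) ⇒ ion charge 4+.
Anion [Pt…]: ligand charges -4, Pt(II) ⇒ ion charge 2−.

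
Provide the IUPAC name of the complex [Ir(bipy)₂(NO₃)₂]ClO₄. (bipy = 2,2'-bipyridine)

bis(2,2'-bipyridine)dinitratoiridium(III) perchlorate

The 1 perchlorate counter-ion carries a total charge of -1, so each complex ion is 1+.
Ligand charges: 2×2,2'-bipyridine (neutral), 2×nitrato (-1 each); total -2. So Ir + (-2) = 1+, giving Ir = +3.
Ligands are named alphabetically: bipyridine before nitrato.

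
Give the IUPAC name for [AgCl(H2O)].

aquachlorosilver(I)

There is no counter-ion, so the complex is neutral overall.
Ligand charges: 1×chloro (-1 each), 1×aqua (neutral); total -1. So Ag + (-1) = 0, giving Ag = +1.
Ligands are named alphabetically: aqua before chloro.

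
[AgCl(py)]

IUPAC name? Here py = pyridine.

There is no counter-ion, so the complex is neutral overall.
Ligand charges: 1×chloro (-1 each), 1×pyridine (neutral); total -1. So Ag + (-1) = 0, giving Ag = +1.
Ligands are named alphabetically: chloro before pyridine.

chloro(pyridine)silver(I)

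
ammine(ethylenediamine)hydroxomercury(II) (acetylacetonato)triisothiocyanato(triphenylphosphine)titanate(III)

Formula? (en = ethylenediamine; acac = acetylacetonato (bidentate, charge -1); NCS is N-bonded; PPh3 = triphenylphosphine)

[Hg(en)(NH3)(OH)][Ti(acac)(NCS)3(PPh3)]

Cation [Hg…]: ligand charges -1, Hg(II) ⇒ ion charge 1+.
Anion [Ti…]: ligand charges -4, Ti(III) ⇒ ion charge 1−.
One 1+ cation balances one 1− anion.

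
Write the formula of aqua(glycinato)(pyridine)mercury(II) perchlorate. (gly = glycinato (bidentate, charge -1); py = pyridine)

[Hg(gly)(H2O)(py)]ClO4

Ligands: 1 aqua (H2O, neutral), 1 glycinato (gly, -1), 1 pyridine (py, neutral). Ligand charge sum = -1.
Charge balance with perchlorate (-1) requires 1 complex ion per 1 perchlorate.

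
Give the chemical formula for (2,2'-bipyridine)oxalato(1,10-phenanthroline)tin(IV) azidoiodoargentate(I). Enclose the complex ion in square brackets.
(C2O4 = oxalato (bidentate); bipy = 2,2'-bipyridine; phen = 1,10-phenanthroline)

[Sn(bipy)(C2O4)(phen)][AgI(N3)]2

Cation [Sn…]: ligand charges -2, Sn(IV) ⇒ ion charge 2+.
Anion [Ag…]: ligand charges -2, Ag(I) ⇒ ion charge 1−.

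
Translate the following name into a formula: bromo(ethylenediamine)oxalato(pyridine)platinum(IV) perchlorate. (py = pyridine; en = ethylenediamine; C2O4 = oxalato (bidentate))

Ligands: 1 bromo (Br, -1), 1 pyridine (py, neutral), 1 ethylenediamine (en, neutral), 1 oxalato (C2O4, -2). Ligand charge sum = -3.
With Pt in oxidation state +4, the complex ion is [Pt...]^1+.
Charge balance with perchlorate (-1) requires 1 complex ion per 1 perchlorate.

[PtBr(C2O4)(en)(py)]ClO4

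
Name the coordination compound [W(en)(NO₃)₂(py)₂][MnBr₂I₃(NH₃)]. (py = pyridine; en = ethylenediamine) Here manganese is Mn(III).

(ethylenediamine)dinitratobis(pyridine)tungsten(IV) amminedibromotriiodomanganate(III)

Mn is given as +3; the anion's ligand charges sum to -5, so the complex anion is 2−.
A 1:1 salt means the cation carries the equal and opposite charge, 2+.
Cation: ligand charges sum to -2; for the ion to be 2+, W = +4.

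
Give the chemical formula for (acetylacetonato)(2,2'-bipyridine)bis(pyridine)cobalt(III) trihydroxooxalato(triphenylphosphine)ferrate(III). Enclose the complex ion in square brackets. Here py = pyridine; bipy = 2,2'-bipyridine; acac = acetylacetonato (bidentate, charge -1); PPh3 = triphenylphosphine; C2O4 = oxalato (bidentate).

[Co(acac)(bipy)(py)2][Fe(C2O4)(OH)3(PPh3)]

Cation [Co…]: ligand charges -1, Co(III) ⇒ ion charge 2+.
Anion [Fe…]: ligand charges -5, Fe(III) ⇒ ion charge 2−.
One 2+ cation balances one 2− anion.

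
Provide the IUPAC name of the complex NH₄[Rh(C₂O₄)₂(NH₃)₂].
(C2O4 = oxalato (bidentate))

The 1 ammonium counter-ion carries a total charge of +1, so each complex ion is 1−.
Ligand charges: 2×oxalato (-2 each), 2×ammine (neutral); total -4. So Rh + (-4) = 1−, giving Rh = +3.
Ligands are named alphabetically: ammine before oxalato.
The complex ion is anionic, so rhodium takes the -ate form rhodate(III).

ammonium diamminedioxalatorhodate(III)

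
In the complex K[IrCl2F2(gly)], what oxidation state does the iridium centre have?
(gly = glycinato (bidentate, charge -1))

1 potassium outside the brackets (+1 each) → the complex ion is 1−.
Ligand charges: 2×F = -2; 1×gly = -1; 2×Cl = -2; sum -5.
Ir + (-5) = 1− ⇒ Ir is +4.

+4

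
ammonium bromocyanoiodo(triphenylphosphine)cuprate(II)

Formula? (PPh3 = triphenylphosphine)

NH4[CuBr(CN)I(PPh3)]

Ligands: 1 iodo (I, -1), 1 triphenylphosphine (PPh3, neutral), 1 cyano (CN, -1), 1 bromo (Br, -1). Ligand charge sum = -3.
Charge balance with ammonium (+1) requires 1 complex ion per 1 ammonium.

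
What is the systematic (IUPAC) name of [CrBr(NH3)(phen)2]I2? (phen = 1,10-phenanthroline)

amminebromobis(1,10-phenanthroline)chromium(III) iodide

The 2 iodide counter-ions carry a total charge of -2, so each complex ion is 2+.
Ligand charges: 1×bromo (-1 each), 1×ammine (neutral), 2×1,10-phenanthroline (neutral); total -1. So Cr + (-1) = 2+, giving Cr = +3.
Ligands are named alphabetically: ammine before bromo before phenanthroline.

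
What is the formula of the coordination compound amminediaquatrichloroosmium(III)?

Ligands: 3 chloro (Cl, -1), 2 aqua (H2O, neutral), 1 ammine (NH3, neutral). Ligand charge sum = -3.
With Os in oxidation state +3, the complex ion is [Os...].

[OsCl3(H2O)2(NH3)]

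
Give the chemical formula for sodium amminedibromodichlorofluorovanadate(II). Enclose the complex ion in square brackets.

Na3[VBr2Cl2F(NH3)]

Ligands: 2 bromo (Br, -1), 1 ammine (NH3, neutral), 1 fluoro (F, -1), 2 chloro (Cl, -1). Ligand charge sum = -5.
Charge balance with sodium (+1) requires 1 complex ion per 3 sodium.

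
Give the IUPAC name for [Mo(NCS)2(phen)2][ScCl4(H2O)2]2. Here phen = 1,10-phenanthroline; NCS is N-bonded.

diisothiocyanatobis(1,10-phenanthroline)molybdenum(IV) diaquatetrachloroscandate(III)

Both ions are complex: the cation is named first with the plain metal name, the anion second with the -ate form; each ion's ligands are alphabetised independently.
Scandium is always +3 in its complexes; the anion's ligand charges sum to -4, so the complex anion is 1−.
With 2 anions per cation, the cation must be 2×1 = 2+.
Cation: ligand charges sum to -2; for the ion to be 2+, Mo = +4.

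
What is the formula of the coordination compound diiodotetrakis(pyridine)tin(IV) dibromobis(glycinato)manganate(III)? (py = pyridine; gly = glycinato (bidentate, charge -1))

[SnI2(py)4][MnBr2(gly)2]2

Cation [Sn…]: ligand charges -2, Sn(IV) ⇒ ion charge 2+.
Anion [Mn…]: ligand charges -4, Mn(III) ⇒ ion charge 1−.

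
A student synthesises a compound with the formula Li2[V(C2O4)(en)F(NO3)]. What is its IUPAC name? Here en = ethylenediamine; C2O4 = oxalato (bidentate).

The 2 lithium counter-ions carry a total charge of +2, so each complex ion is 2−.
Ligand charges: 1×ethylenediamine (neutral), 1×fluoro (-1 each), 1×oxalato (-2 each), 1×nitrato (-1 each); total -4. So V + (-4) = 2−, giving V = +2.
The complex ion is anionic, so vanadium takes the -ate form vanadate(II).

lithium (ethylenediamine)fluoronitratooxalatovanadate(II)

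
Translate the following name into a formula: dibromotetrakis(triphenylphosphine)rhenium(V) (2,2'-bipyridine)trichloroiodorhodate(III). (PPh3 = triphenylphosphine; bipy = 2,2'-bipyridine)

Cation [Re…]: ligand charges -2, Re(V) ⇒ ion charge 3+.
Anion [Rh…]: ligand charges -4, Rh(III) ⇒ ion charge 1−.
One 3+ cation requires 3 of the 1− anion.

[ReBr2(PPh3)4][Rh(bipy)Cl3I]3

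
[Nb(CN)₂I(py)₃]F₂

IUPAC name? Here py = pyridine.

The 2 fluoride counter-ions carry a total charge of -2, so each complex ion is 2+.
Ligand charges: 3×pyridine (neutral), 2×cyano (-1 each), 1×iodo (-1 each); total -3. So Nb + (-3) = 2+, giving Nb = +5.
Ligands are named alphabetically: cyano before iodo before pyridine.

dicyanoiodotris(pyridine)niobium(V) fluoride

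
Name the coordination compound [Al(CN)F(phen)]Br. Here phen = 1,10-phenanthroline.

cyanofluoro(1,10-phenanthroline)aluminium(III) bromide

The 1 bromide counter-ion carries a total charge of -1, so each complex ion is 1+.
Ligand charges: 1×1,10-phenanthroline (neutral), 1×fluoro (-1 each), 1×cyano (-1 each); total -2. So Al + (-2) = 1+, giving Al = +3.
Ligands are named alphabetically: cyano before fluoro before phenanthroline.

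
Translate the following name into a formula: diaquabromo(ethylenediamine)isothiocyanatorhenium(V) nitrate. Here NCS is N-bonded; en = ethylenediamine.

Ligands: 1 bromo (Br, -1), 1 isothiocyanato (NCS, -1), 1 ethylenediamine (en, neutral), 2 aqua (H2O, neutral). Ligand charge sum = -2.
With Re in oxidation state +5, the complex ion is [Re...]^3+.
Charge balance with nitrate (-1) requires 1 complex ion per 3 nitrate.

[ReBr(en)(H2O)2(NCS)](NO3)3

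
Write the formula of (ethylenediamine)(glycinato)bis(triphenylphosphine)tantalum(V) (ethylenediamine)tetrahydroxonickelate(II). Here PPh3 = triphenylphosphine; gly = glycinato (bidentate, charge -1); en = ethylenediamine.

[Ta(en)(gly)(PPh3)2][Ni(en)(OH)4]2

Cation [Ta…]: ligand charges -1, Ta(V) ⇒ ion charge 4+.
Anion [Ni…]: ligand charges -4, Ni(II) ⇒ ion charge 2−.
One 4+ cation requires 2 of the 2− anion.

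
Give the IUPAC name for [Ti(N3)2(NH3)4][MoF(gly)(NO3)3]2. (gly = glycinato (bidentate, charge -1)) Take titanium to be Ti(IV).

tetraamminediazidotitanium(IV) fluoro(glycinato)trinitratomolybdate(IV)

Both ions are complex: the cation is named first with the plain metal name, the anion second with the -ate form; each ion's ligands are alphabetised independently.
Ti is given as +4; the cation's ligand charges sum to -2, so the complex cation is 2+.
With 2 anions per cation, each anion must be 2/2 = 1−.
Anion: ligand charges sum to -5; for the ion to be 1−, Mo = +4.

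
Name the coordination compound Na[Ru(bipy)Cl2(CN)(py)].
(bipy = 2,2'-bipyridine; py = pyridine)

sodium (2,2'-bipyridine)dichlorocyano(pyridine)ruthenate(II)

The 1 sodium counter-ion carries a total charge of +1, so each complex ion is 1−.
Ligand charges: 2×chloro (-1 each), 1×2,2'-bipyridine (neutral), 1×cyano (-1 each), 1×pyridine (neutral); total -3. So Ru + (-3) = 1−, giving Ru = +2.
Ligands are named alphabetically: bipyridine before chloro before cyano before pyridine.
The complex ion is anionic, so ruthenium takes the -ate form ruthenate(II).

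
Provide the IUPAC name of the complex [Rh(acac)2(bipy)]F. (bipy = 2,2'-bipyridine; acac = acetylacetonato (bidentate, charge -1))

bis(acetylacetonato)(2,2'-bipyridine)rhodium(III) fluoride

The 1 fluoride counter-ion carries a total charge of -1, so each complex ion is 1+.
Ligand charges: 1×2,2'-bipyridine (neutral), 2×acetylacetonato (-1 each); total -2. So Rh + (-2) = 1+, giving Rh = +3.
Ligands are named alphabetically: acetylacetonato before bipyridine.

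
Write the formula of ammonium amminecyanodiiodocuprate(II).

NH4[Cu(CN)I2(NH3)]

Ligands: 1 ammine (NH3, neutral), 2 iodo (I, -1), 1 cyano (CN, -1). Ligand charge sum = -3.
With Cu in oxidation state +2, the complex ion is [Cu...]^1−.
Charge balance with ammonium (+1) requires 1 complex ion per 1 ammonium.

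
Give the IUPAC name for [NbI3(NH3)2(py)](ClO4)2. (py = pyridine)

diamminetriiodo(pyridine)niobium(V) perchlorate

The 2 perchlorate counter-ions carry a total charge of -2, so each complex ion is 2+.
Ligand charges: 1×pyridine (neutral), 2×ammine (neutral), 3×iodo (-1 each); total -3. So Nb + (-3) = 2+, giving Nb = +5.
Ligands are named alphabetically: ammine before iodo before pyridine.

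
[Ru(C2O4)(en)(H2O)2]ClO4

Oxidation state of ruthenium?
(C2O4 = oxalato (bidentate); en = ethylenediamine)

+3

1 perchlorate outside the brackets (-1 each) → the complex ion is 1+.
Ligand charges: 1×C2O4 = -2; 2×H2O neutral; 1×en neutral; sum -2.
Ru + (-2) = 1+ ⇒ Ru is +3.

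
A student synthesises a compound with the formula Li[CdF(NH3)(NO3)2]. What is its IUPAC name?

lithium amminefluorodinitratocadmate(II)

The 1 lithium counter-ion carries a total charge of +1, so each complex ion is 1−.
Ligand charges: 2×nitrato (-1 each), 1×fluoro (-1 each), 1×ammine (neutral); total -3. So Cd + (-3) = 1−, giving Cd = +2.
Ligands are named alphabetically: ammine before fluoro before nitrato.
The complex ion is anionic, so cadmium takes the -ate form cadmate(II).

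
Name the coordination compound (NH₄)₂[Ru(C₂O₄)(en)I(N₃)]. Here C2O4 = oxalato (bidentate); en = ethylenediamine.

The 2 ammonium counter-ions carry a total charge of +2, so each complex ion is 2−.
Ligand charges: 1×iodo (-1 each), 1×oxalato (-2 each), 1×azido (-1 each), 1×ethylenediamine (neutral); total -4. So Ru + (-4) = 2−, giving Ru = +2.
The complex ion is anionic, so ruthenium takes the -ate form ruthenate(II).

ammonium azido(ethylenediamine)iodooxalatoruthenate(II)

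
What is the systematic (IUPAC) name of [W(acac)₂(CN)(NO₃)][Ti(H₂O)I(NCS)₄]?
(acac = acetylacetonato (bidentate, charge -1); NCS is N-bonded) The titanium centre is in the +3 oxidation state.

bis(acetylacetonato)cyanonitratotungsten(VI) aquaiodotetraisothiocyanatotitanate(III)

Both ions are complex: the cation is named first with the plain metal name, the anion second with the -ate form; each ion's ligands are alphabetised independently.
Ti is given as +3; the anion's ligand charges sum to -5, so the complex anion is 2−.
A 1:1 salt means the cation carries the equal and opposite charge, 2+.
Cation: ligand charges sum to -4; for the ion to be 2+, W = +6.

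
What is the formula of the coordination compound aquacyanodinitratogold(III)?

Ligands: 1 cyano (CN, -1), 1 aqua (H2O, neutral), 2 nitrato (NO3, -1). Ligand charge sum = -3.
With Au in oxidation state +3, the complex ion is [Au...].

[Au(CN)(H2O)(NO3)2]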